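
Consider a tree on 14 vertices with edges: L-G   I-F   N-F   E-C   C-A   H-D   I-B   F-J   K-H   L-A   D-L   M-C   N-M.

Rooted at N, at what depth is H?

Path from N to H: N → M → C → A → L → D → H, which has 6 edges.

6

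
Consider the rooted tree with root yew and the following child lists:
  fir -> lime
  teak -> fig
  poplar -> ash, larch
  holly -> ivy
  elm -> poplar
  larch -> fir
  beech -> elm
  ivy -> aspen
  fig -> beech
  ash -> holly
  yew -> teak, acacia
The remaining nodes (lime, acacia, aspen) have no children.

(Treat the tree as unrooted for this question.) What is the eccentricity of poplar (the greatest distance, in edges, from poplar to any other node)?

Distances from poplar peak at 6, attained at acacia.
poplar – elm – beech – fig – teak – yew – acacia

6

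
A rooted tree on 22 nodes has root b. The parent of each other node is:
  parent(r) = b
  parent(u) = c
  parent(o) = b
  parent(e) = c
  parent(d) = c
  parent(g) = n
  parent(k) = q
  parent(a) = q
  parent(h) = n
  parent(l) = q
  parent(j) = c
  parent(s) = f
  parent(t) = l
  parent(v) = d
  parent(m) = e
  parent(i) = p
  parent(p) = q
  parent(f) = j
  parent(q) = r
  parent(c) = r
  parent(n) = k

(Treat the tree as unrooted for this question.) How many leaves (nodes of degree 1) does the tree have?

10

Degree-1 nodes: a, g, h, i, m, o, s, t, u, v — 10 of them.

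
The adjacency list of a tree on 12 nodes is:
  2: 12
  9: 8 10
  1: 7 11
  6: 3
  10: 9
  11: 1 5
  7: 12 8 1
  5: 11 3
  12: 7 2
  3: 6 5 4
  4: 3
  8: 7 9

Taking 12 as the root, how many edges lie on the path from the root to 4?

Path from 12 to 4: 12–7–1–11–5–3–4, which has 6 edges.

6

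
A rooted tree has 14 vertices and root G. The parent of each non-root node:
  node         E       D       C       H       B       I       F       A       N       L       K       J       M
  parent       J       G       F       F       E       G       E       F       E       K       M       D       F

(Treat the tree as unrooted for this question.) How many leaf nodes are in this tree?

The leaves are A, B, C, H, I, L, N.
That is 7 leaves.

7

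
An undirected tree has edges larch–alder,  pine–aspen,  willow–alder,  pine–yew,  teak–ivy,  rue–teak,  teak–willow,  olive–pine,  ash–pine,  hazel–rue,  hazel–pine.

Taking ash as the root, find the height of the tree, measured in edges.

The longest root-to-leaf path is ash – pine – hazel – rue – teak – willow – alder – larch (7 edges).

7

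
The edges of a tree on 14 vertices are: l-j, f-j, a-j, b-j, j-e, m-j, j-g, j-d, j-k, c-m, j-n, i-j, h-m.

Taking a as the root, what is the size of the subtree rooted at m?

m's subtree: {m, h, c}, size 3.

3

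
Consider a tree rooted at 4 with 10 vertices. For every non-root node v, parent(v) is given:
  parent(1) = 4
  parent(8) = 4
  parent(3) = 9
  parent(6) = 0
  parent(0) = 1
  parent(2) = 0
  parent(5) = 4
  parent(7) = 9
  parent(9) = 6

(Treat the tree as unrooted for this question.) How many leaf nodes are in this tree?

The leaves are 2, 3, 5, 7, 8.
That is 5 leaves.

5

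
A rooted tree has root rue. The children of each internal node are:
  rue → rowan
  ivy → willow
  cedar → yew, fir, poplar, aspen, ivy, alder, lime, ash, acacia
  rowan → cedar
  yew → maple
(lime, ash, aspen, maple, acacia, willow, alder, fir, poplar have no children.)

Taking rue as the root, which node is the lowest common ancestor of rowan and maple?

rowan

rowan's ancestor chain is rowan, rue and maple's is maple, yew, cedar, rowan, rue; they first meet at rowan.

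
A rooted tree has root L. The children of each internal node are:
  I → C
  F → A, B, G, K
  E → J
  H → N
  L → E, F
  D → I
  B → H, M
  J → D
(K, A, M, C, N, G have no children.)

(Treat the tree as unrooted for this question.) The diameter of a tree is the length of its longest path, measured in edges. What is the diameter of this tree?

A longest path is C - I - D - J - E - L - F - B - H - N, with 9 edges.

9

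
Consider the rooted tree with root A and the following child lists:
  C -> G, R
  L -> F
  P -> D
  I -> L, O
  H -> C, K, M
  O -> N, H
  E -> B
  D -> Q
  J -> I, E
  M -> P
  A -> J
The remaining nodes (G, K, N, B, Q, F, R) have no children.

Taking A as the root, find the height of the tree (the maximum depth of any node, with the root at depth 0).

Q sits deepest: A → J → I → O → H → M → P → D → Q — 8 edges from the root.

8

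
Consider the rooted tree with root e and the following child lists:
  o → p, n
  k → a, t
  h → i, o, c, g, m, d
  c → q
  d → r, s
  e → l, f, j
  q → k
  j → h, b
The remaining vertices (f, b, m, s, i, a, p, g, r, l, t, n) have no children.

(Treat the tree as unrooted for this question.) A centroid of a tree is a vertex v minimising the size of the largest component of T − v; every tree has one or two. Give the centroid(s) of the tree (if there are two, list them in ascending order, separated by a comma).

Removing h splits the tree into components of sizes 5, 5, 3, 3, 1, 1, 1; the largest is 5 ≤ ⌊20/2⌋ = 10.
No neighbour of h does as well, so h is the unique centroid.

h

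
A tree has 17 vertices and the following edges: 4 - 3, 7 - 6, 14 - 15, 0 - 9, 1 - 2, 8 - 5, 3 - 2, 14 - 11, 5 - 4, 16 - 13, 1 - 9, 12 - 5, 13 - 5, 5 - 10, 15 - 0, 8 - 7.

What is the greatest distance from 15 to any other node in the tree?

10

Distances from 15 peak at 10, attained at 6.
15-0-9-1-2-3-4-5-8-7-6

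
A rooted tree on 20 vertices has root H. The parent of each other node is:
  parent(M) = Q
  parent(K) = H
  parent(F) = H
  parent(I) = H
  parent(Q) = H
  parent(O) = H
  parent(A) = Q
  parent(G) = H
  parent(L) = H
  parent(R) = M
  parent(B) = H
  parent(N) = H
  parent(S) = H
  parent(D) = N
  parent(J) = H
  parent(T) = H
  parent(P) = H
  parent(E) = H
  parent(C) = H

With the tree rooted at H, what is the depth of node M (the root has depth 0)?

2

H – Q – M — 2 edges.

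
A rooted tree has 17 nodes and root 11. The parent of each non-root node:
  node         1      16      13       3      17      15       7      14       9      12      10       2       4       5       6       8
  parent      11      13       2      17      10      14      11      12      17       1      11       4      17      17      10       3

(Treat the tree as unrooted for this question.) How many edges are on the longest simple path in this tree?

Starting from 16, a farthest node is 15 at distance 10.
One longest path: 16 – 13 – 2 – 4 – 17 – 10 – 11 – 1 – 12 – 14 – 15.
So the diameter is 10.

10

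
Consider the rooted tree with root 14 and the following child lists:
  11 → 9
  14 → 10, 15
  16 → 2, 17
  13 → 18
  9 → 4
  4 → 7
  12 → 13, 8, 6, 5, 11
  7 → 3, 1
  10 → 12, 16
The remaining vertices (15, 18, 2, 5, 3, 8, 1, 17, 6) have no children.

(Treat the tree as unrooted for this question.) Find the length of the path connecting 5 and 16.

3

The path is 5–12–10–16, which has 3 edges.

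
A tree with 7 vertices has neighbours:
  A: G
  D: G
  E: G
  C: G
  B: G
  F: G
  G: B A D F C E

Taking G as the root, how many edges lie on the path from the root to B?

1

G–B — 1 edges.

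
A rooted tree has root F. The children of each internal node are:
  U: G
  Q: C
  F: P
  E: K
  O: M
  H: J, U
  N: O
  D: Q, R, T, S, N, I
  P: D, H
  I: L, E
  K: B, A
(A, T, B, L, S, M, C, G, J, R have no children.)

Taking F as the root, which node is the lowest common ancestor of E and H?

P

Ancestors of E (toward the root): E, I, D, P, F.
Ancestors of H: H, P, F.
The deepest node appearing in both lists is P.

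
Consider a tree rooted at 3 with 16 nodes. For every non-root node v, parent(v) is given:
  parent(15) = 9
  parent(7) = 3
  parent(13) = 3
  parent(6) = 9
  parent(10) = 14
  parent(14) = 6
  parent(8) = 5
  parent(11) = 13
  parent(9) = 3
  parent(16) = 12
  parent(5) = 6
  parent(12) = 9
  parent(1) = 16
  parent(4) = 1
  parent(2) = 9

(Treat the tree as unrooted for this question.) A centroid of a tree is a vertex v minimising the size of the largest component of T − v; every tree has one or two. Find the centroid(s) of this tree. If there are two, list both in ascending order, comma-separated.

9

If 9 is removed the pieces have sizes 5, 4, 4, 1, 1, all ≤ ⌊16/2⌋ = 8.
No neighbour of 9 does as well, so 9 is the unique centroid.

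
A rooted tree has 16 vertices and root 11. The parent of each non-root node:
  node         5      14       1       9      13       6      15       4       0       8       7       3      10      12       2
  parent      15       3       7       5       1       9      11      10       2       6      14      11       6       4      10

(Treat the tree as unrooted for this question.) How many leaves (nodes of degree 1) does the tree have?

4

Exactly 4 nodes have a single neighbour: 0, 8, 12, 13.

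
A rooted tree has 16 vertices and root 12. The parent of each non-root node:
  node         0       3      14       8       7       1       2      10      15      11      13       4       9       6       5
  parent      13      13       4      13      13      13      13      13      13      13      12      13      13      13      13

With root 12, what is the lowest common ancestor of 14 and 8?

Ancestors of 14 (toward the root): 14, 4, 13, 12.
Ancestors of 8: 8, 13, 12.
The deepest node appearing in both lists is 13.

13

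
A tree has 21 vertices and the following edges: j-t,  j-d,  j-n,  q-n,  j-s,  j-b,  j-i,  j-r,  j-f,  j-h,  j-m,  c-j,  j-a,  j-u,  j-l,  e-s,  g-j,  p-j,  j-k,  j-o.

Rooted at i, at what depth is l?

2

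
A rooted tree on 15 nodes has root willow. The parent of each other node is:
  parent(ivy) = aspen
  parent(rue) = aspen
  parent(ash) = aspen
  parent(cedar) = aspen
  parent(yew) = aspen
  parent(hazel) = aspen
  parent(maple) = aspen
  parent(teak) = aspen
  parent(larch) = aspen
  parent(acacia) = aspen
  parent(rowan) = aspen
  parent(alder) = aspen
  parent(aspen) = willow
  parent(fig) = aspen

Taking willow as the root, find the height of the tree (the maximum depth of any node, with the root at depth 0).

2

maple sits deepest: willow → aspen → maple — 2 edges from the root.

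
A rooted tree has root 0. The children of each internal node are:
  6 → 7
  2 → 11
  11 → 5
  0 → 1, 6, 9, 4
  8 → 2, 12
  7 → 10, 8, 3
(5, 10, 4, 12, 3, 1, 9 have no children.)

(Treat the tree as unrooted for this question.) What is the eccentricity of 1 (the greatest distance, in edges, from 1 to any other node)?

7

Distances from 1 peak at 7, attained at 5.
1-0-6-7-8-2-11-5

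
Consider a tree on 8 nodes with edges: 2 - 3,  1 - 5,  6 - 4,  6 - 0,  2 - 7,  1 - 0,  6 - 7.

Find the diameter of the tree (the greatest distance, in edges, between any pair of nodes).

BFS from 5 reaches 3 last, at distance 6; BFS from 3 confirms no node is farther.
Path: 5 - 1 - 0 - 6 - 7 - 2 - 3.

6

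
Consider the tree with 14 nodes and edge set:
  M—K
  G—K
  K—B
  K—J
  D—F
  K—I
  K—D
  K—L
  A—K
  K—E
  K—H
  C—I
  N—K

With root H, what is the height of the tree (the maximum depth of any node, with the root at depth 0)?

3

C sits deepest: H – K – I – C — 3 edges from the root.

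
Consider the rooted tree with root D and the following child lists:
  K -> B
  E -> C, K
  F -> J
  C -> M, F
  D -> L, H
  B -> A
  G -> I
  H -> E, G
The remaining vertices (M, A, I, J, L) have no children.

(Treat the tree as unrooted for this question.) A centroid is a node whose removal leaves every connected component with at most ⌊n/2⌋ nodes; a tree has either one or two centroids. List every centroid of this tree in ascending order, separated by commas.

E

Delete E: the remaining components have sizes 5, 4, 3. Max 5 ≤ 6, so E is a centroid.
Every other node leaves some component of size > 6, so the centroid is unique.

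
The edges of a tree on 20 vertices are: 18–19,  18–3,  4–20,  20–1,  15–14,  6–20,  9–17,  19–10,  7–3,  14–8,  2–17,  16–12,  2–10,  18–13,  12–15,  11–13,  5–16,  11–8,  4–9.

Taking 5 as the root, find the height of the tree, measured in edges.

16

A deepest node is 1, reached by 5 – 16 – 12 – 15 – 14 – 8 – 11 – 13 – 18 – 19 – 10 – 2 – 17 – 9 – 4 – 20 – 1.
That path has 16 edges, so the height is 16.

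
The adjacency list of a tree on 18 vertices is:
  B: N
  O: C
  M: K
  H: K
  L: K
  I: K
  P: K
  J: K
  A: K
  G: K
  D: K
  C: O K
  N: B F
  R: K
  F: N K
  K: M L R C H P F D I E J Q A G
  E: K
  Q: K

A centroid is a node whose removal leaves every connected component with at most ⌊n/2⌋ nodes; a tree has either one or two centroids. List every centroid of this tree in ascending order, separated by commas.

K

Removing K splits the tree into components of sizes 3, 2, 1, 1, 1, 1, 1, 1, 1, 1, 1, 1, 1, 1; the largest is 3 ≤ ⌊18/2⌋ = 9.
No neighbour of K does as well, so K is the unique centroid.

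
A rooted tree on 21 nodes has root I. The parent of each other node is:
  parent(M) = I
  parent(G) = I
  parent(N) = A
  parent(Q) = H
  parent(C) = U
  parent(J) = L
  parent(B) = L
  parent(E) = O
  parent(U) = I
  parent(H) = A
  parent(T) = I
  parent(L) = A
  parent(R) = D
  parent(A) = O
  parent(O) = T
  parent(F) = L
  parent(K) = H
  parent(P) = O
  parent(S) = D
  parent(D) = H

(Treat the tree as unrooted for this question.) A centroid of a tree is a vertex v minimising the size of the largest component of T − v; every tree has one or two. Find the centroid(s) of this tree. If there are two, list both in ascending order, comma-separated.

A

Removing A splits the tree into components of sizes 9, 6, 4, 1; the largest is 9 ≤ ⌊21/2⌋ = 10.
No neighbour of A does as well, so A is the unique centroid.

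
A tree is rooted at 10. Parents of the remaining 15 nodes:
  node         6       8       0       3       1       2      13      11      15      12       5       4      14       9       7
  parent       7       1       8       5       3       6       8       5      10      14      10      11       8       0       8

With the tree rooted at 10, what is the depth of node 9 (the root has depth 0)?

6

Path from 10 to 9: 10 – 5 – 3 – 1 – 8 – 0 – 9, which has 6 edges.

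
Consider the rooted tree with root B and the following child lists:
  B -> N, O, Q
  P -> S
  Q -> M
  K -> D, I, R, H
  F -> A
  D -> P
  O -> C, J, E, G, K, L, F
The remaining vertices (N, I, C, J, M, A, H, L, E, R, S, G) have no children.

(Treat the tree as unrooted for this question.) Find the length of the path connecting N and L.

3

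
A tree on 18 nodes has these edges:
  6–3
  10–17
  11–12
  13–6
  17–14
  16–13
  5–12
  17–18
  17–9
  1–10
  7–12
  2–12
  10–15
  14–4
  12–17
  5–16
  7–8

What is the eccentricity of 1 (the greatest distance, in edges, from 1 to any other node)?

8

The node farthest from 1 is 3, via 1-10-17-12-5-16-13-6-3 — 8 edges.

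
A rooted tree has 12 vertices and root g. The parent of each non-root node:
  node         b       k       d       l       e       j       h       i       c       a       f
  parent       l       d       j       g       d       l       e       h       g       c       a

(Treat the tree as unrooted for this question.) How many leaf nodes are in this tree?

The leaves are b, f, i, k.
That is 4 leaves.

4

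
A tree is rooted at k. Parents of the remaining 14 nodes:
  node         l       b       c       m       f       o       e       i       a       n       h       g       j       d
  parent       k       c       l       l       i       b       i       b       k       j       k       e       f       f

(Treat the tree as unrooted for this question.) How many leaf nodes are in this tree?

7

Exactly 7 nodes have a single neighbour: a, d, g, h, m, n, o.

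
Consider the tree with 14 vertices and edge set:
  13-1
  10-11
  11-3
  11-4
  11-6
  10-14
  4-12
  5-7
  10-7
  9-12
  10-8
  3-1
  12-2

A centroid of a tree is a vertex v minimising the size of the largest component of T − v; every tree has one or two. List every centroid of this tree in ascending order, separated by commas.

11

If 11 is removed the pieces have sizes 5, 4, 3, 1, all ≤ ⌊14/2⌋ = 7.
Every other node leaves some component of size > 7, so the centroid is unique.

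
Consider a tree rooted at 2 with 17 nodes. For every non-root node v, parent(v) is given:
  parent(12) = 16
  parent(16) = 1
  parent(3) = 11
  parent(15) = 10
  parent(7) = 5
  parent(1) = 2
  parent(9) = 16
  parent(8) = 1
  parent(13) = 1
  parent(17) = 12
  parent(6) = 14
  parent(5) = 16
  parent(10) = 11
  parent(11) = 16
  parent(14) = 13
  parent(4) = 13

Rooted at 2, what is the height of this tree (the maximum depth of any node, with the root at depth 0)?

A deepest node is 15, reached by 2–1–16–11–10–15.
That path has 5 edges, so the height is 5.

5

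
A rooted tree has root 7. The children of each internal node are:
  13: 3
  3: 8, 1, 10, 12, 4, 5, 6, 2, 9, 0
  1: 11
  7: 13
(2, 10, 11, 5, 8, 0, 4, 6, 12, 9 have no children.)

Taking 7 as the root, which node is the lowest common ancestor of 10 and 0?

3

Path 10→root: 10 3 13 7; path 0→root: 0 3 13 7.
First common node: 3.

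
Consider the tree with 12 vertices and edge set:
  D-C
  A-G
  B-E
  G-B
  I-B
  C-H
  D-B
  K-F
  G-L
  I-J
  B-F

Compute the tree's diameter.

5

Starting from H, a farthest node is J at distance 5.
One longest path: H – C – D – B – I – J.
So the diameter is 5.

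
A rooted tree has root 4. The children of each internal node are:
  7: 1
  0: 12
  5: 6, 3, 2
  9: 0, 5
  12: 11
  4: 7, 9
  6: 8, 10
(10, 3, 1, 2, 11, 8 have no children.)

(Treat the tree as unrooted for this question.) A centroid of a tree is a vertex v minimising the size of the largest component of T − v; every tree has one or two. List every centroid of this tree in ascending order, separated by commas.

9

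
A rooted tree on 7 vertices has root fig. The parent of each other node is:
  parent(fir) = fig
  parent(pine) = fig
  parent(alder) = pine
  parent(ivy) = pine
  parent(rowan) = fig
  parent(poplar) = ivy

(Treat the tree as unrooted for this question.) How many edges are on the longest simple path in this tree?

BFS from rowan reaches poplar last, at distance 4; BFS from poplar confirms no node is farther.
Path: rowan-fig-pine-ivy-poplar.

4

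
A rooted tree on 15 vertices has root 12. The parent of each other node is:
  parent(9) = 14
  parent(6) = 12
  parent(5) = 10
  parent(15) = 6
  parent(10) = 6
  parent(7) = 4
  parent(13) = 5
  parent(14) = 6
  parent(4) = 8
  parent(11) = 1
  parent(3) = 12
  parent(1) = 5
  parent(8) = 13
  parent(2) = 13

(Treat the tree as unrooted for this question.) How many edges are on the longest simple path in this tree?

Starting from 7, a farthest node is 3 at distance 8.
One longest path: 7 - 4 - 8 - 13 - 5 - 10 - 6 - 12 - 3.
So the diameter is 8.

8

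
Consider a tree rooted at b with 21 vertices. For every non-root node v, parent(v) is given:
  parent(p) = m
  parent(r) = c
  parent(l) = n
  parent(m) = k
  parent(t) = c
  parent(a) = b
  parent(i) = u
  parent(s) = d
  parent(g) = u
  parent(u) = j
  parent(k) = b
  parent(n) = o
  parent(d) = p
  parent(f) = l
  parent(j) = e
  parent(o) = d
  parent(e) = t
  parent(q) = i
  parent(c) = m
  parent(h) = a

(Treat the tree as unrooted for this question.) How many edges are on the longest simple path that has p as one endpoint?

Distances from p peak at 8, attained at q.
p – m – c – t – e – j – u – i – q

8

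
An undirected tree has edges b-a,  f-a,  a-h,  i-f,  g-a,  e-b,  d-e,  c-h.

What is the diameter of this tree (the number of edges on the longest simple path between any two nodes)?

Starting from d, a farthest node is i at distance 5.
One longest path: d-e-b-a-f-i.
So the diameter is 5.

5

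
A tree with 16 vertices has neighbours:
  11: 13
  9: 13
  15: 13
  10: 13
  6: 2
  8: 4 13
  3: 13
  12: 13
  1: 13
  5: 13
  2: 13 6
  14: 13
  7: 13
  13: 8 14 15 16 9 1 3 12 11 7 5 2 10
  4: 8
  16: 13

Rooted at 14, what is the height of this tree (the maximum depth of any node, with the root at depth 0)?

3

A deepest node is 4, reached by 14 → 13 → 8 → 4.
That path has 3 edges, so the height is 3.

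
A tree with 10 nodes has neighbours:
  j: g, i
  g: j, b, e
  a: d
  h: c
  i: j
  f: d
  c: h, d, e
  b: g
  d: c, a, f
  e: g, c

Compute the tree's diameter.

BFS from a reaches i last, at distance 6; BFS from i confirms no node is farther.
Path: a – d – c – e – g – j – i.

6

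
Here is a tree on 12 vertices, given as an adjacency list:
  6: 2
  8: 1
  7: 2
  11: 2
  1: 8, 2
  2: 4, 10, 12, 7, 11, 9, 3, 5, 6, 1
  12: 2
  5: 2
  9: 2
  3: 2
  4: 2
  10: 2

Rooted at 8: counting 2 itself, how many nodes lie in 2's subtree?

10

The subtree rooted at 2 contains: 2, 9, 10, 4, 11, 6, 5, 12, 7, 3 — 10 nodes.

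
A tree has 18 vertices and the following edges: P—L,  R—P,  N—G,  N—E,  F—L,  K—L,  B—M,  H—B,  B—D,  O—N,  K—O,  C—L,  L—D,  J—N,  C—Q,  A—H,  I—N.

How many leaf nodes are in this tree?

Degree-1 nodes: A, E, F, G, I, J, M, Q, R — 9 of them.

9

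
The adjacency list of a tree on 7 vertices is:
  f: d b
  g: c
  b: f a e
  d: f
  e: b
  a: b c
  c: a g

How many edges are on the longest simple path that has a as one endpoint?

3

The node farthest from a is d, via a – b – f – d — 3 edges.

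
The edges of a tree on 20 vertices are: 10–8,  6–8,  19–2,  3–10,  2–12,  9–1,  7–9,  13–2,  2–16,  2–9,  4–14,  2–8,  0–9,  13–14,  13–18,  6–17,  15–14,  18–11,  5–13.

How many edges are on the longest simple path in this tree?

6

BFS from 3 reaches 11 last, at distance 6; BFS from 11 confirms no node is farther.
Path: 3 - 10 - 8 - 2 - 13 - 18 - 11.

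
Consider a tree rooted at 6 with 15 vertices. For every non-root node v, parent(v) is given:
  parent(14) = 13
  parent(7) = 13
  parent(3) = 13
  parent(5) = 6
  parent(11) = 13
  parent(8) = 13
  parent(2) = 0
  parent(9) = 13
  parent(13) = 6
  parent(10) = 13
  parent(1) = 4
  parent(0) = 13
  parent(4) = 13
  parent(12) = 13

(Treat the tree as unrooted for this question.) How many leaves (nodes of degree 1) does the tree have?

Degree-1 nodes: 1, 2, 3, 5, 7, 8, 9, 10, 11, 12, 14 — 11 of them.

11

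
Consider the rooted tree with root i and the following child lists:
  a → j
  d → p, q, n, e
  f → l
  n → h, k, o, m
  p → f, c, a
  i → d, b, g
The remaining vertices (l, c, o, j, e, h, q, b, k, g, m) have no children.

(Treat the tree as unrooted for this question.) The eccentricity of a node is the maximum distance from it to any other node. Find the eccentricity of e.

4

The node farthest from e is l (j also at distance 4), via e – d – p – f – l — 4 edges.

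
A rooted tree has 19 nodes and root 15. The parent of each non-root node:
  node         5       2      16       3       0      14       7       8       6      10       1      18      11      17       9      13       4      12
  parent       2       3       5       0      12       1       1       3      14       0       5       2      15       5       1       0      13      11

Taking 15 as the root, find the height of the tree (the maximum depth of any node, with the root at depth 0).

The longest root-to-leaf path is 15-11-12-0-3-2-5-1-14-6 (9 edges).

9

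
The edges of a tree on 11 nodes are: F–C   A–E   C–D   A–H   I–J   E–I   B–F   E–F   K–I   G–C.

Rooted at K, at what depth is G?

Climbing from G to the root: G → C → F → E → I → K. That's 5 steps.

5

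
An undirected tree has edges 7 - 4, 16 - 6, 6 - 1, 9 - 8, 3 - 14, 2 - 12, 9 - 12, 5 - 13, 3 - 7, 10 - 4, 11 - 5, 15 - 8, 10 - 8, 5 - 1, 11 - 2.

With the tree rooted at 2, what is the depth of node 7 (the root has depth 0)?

6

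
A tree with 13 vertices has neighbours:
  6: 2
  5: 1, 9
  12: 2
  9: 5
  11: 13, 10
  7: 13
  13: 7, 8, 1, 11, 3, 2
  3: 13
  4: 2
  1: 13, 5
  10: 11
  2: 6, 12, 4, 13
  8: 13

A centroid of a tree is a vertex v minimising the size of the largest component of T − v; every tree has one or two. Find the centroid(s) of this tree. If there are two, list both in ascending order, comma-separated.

If 13 is removed the pieces have sizes 4, 3, 2, 1, 1, 1, all ≤ ⌊13/2⌋ = 6.
Every other node leaves some component of size > 6, so the centroid is unique.

13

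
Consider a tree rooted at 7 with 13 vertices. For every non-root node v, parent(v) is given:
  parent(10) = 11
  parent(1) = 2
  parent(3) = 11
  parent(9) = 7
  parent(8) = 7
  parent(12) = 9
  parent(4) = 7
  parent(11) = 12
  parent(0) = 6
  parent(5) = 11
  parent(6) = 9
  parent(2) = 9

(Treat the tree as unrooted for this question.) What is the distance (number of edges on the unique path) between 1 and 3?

5

1–2–9–12–11–3: 5 edges.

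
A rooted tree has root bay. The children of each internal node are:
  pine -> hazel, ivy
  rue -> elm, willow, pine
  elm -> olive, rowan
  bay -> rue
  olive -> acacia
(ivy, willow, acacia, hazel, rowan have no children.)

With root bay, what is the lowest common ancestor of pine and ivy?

pine

Path pine→root: pine rue bay; path ivy→root: ivy pine rue bay.
First common node: pine.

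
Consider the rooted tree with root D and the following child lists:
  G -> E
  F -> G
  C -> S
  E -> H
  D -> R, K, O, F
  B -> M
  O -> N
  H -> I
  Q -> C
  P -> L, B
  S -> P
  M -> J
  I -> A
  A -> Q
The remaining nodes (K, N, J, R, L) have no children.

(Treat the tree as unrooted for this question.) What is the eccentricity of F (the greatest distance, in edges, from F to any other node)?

12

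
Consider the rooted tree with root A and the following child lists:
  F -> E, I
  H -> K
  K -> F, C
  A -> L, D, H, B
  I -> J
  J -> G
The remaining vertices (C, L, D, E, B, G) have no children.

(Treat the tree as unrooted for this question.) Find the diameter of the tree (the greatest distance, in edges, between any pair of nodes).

7

BFS from G reaches B last, at distance 7; BFS from B confirms no node is farther.
Path: G – J – I – F – K – H – A – B.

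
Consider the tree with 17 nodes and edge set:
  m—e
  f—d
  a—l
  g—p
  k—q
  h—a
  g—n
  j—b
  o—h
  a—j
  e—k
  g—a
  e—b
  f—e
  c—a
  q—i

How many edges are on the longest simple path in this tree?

8

BFS from i reaches n last, at distance 8; BFS from n confirms no node is farther.
Path: i-q-k-e-b-j-a-g-n.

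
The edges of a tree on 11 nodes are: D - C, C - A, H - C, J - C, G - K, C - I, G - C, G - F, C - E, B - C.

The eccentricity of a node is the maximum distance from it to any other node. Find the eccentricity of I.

3

A farthest node from I is F (K also at distance 3).
The path I–C–G–F has 3 edges.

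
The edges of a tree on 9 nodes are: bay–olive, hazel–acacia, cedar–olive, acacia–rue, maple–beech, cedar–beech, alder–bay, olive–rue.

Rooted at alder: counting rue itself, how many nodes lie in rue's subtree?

rue's subtree: {rue, acacia, hazel}, size 3.

3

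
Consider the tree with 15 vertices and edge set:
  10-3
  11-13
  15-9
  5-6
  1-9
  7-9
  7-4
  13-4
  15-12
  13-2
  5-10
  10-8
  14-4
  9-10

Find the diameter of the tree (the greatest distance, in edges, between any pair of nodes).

7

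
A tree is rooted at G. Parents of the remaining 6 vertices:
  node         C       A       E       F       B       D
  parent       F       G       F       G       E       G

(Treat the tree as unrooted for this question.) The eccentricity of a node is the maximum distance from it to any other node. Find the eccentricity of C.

The node farthest from C is B (D, A also at distance 3), via C – F – E – B — 3 edges.

3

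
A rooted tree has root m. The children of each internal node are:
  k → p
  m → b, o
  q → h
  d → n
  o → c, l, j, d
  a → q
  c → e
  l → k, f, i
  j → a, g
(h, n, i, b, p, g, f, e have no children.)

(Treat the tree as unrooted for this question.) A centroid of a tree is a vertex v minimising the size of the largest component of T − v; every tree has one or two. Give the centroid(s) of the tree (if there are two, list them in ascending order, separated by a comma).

o

Removing o splits the tree into components of sizes 5, 5, 2, 2, 2; the largest is 5 ≤ ⌊17/2⌋ = 8.
Every other node leaves some component of size > 8, so the centroid is unique.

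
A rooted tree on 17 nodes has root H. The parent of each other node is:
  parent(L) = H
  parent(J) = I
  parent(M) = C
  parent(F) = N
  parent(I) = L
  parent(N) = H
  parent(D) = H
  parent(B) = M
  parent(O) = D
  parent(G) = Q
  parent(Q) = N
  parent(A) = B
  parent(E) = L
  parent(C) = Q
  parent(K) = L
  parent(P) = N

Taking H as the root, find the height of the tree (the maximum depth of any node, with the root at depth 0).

6

A deepest node is A, reached by H–N–Q–C–M–B–A.
That path has 6 edges, so the height is 6.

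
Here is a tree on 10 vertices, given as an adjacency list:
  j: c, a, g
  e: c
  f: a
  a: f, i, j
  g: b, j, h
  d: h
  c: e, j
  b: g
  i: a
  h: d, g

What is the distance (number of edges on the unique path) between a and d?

4

The path is a–j–g–h–d, which has 4 edges.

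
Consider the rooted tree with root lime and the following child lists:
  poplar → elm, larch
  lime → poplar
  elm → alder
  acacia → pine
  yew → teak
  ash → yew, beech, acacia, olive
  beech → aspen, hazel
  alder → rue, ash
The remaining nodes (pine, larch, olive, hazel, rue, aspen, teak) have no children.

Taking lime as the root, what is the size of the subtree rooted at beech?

3

beech's subtree: {beech, hazel, aspen}, size 3.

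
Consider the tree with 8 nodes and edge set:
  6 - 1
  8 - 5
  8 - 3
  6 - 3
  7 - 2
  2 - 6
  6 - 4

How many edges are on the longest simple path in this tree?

5

Starting from 5, a farthest node is 7 at distance 5.
One longest path: 5-8-3-6-2-7.
So the diameter is 5.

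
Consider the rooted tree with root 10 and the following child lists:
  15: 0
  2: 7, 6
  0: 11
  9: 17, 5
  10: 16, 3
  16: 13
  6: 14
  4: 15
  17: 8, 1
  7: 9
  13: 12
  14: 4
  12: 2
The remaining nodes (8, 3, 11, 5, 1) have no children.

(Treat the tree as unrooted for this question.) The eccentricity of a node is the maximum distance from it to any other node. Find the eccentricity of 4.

The node farthest from 4 is 3, via 4 – 14 – 6 – 2 – 12 – 13 – 16 – 10 – 3 — 8 edges.

8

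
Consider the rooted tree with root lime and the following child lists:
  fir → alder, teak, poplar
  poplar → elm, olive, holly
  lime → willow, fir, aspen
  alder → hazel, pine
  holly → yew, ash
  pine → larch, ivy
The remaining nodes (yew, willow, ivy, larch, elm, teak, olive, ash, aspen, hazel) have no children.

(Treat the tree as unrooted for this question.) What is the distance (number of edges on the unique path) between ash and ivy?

ash–holly–poplar–fir–alder–pine–ivy: 6 edges.

6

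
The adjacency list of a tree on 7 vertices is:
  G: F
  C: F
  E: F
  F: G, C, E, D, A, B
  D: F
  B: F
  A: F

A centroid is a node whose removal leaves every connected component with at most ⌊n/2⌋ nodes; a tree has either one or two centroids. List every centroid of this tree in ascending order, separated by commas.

F

Delete F: the remaining components have sizes 1, 1, 1, 1, 1, 1. Max 1 ≤ 3, so F is a centroid.
No neighbour of F does as well, so F is the unique centroid.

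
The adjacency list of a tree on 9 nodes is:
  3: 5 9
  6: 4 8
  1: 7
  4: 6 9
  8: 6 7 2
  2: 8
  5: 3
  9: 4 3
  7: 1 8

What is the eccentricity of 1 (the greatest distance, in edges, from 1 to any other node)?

7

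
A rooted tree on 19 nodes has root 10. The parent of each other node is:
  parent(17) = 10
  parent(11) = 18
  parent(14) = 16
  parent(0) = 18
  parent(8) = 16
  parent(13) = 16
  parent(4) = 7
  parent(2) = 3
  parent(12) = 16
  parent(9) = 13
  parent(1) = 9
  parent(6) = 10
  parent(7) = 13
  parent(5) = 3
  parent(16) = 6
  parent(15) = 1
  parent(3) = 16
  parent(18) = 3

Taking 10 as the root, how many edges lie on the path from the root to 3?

10 – 6 – 16 – 3 — 3 edges.

3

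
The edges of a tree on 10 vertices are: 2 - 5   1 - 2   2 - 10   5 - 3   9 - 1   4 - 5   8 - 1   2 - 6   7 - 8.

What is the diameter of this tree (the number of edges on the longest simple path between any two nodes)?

5

A longest path is 7-8-1-2-5-4, with 5 edges.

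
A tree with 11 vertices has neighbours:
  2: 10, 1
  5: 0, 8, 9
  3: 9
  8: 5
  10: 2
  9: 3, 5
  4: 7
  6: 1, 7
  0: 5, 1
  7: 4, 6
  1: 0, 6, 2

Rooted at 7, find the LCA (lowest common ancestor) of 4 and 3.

7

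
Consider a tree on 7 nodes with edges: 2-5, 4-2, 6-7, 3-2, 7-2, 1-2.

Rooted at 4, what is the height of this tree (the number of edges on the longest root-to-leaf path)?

The longest root-to-leaf path is 4–2–7–6 (3 edges).

3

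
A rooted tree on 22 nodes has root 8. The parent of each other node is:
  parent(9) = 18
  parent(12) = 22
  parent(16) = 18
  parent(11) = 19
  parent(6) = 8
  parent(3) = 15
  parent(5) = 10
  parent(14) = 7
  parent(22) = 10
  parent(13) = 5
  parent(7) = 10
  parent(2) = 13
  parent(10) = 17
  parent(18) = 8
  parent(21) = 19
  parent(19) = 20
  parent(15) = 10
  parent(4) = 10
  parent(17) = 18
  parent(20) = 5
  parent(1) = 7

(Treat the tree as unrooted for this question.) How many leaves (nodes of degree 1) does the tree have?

11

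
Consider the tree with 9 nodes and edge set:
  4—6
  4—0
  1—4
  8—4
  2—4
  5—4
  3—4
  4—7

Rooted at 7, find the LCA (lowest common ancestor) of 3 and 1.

Path 3→root: 3 4 7; path 1→root: 1 4 7.
First common node: 4.

4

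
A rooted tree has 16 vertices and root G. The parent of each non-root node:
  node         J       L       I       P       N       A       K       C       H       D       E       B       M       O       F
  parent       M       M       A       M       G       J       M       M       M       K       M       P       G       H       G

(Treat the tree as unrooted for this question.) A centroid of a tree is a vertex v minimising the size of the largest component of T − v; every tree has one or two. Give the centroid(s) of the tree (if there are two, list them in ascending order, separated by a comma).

M

Delete M: the remaining components have sizes 3, 3, 2, 2, 2, 1, 1, 1. Max 3 ≤ 8, so M is a centroid.
No neighbour of M does as well, so M is the unique centroid.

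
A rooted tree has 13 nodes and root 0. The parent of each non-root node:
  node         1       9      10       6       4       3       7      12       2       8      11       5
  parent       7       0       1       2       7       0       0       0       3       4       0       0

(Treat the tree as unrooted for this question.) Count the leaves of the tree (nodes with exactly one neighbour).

7

Degree-1 nodes: 5, 6, 8, 9, 10, 11, 12 — 7 of them.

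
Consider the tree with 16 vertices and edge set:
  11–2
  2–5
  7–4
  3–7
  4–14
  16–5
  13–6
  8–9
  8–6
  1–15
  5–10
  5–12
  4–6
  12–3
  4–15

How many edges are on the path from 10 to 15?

6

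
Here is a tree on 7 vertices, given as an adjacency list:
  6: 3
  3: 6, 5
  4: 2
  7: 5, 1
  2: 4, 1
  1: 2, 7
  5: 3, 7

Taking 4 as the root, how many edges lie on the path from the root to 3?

Climbing from 3 to the root: 3–5–7–1–2–4. That's 5 steps.

5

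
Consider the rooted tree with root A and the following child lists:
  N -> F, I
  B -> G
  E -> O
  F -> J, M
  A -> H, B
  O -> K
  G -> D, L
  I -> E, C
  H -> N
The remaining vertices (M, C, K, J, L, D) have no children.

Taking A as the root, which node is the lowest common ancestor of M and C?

N

Path M→root: M F N H A; path C→root: C I N H A.
First common node: N.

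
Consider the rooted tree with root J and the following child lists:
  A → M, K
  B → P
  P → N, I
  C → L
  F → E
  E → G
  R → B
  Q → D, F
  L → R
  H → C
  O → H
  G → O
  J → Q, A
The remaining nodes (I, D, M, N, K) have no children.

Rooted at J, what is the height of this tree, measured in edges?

N sits deepest: J → Q → F → E → G → O → H → C → L → R → B → P → N — 12 edges from the root.

12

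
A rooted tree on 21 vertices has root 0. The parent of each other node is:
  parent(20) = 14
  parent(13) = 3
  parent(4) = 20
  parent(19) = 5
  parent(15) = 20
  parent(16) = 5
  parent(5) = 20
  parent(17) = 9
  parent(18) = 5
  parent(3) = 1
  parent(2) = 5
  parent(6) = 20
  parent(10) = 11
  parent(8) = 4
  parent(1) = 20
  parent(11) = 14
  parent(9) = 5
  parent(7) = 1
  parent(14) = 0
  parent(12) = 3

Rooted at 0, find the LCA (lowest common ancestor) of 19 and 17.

5

19's ancestor chain is 19, 5, 20, 14, 0 and 17's is 17, 9, 5, 20, 14, 0; they first meet at 5.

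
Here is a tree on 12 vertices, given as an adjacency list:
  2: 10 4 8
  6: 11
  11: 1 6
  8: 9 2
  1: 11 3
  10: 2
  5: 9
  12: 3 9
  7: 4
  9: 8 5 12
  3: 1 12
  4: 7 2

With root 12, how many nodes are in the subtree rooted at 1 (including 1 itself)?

3

The subtree rooted at 1 contains: 1, 11, 6 — 3 nodes.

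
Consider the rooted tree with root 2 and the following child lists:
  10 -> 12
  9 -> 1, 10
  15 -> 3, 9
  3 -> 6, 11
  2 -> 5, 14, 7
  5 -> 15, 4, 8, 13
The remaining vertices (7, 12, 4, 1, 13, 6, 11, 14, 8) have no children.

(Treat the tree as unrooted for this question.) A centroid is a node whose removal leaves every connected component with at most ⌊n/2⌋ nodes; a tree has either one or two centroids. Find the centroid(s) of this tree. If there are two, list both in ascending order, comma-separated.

Delete 15: the remaining components have sizes 7, 4, 3. Max 7 ≤ 7, so 15 is a centroid.
No neighbour of 15 does as well, so 15 is the unique centroid.

15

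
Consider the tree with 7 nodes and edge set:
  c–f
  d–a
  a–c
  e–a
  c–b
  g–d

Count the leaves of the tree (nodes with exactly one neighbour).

4

Degree-1 nodes: b, e, f, g — 4 of them.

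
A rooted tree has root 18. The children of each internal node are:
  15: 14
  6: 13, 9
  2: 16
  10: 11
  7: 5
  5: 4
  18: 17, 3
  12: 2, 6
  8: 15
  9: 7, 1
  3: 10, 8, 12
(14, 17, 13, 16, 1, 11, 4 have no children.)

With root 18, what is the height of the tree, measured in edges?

4 sits deepest: 18 – 3 – 12 – 6 – 9 – 7 – 5 – 4 — 7 edges from the root.

7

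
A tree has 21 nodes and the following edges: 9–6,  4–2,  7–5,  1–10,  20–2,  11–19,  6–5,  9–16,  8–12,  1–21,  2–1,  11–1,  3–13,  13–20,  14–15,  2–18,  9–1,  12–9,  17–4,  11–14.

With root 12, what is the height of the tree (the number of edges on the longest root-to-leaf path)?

6

The longest root-to-leaf path is 12–9–1–2–20–13–3 (6 edges).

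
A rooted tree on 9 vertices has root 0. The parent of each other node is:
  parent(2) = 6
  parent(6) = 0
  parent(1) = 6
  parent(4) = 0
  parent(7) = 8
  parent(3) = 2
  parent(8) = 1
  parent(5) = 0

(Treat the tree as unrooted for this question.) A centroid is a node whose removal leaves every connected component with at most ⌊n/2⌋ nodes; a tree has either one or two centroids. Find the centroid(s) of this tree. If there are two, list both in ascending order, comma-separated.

Removing 6 splits the tree into components of sizes 3, 3, 2; the largest is 3 ≤ ⌊9/2⌋ = 4.
No neighbour of 6 does as well, so 6 is the unique centroid.

6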